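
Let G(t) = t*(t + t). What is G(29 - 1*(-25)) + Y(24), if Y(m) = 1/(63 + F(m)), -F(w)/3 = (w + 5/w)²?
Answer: 1898111688/325465 ≈ 5832.0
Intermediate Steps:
F(w) = -3*(w + 5/w)²
Y(m) = 1/(63 - 3*(5 + m²)²/m²)
G(t) = 2*t² (G(t) = t*(2*t) = 2*t²)
G(29 - 1*(-25)) + Y(24) = 2*(29 - 1*(-25))² + (⅓)*24²/(-(5 + 24²)² + 21*24²) = 2*(29 + 25)² + (⅓)*576/(-(5 + 576)² + 21*576) = 2*54² + (⅓)*576/(-1*581² + 12096) = 2*2916 + (⅓)*576/(-1*337561 + 12096) = 5832 + (⅓)*576/(-337561 + 12096) = 5832 + (⅓)*576/(-325465) = 5832 + (⅓)*576*(-1/325465) = 5832 - 192/325465 = 1898111688/325465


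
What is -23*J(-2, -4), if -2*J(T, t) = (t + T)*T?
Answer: 138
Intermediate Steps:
J(T, t) = -T*(T + t)/2 (J(T, t) = -(t + T)*T/2 = -(T + t)*T/2 = -T*(T + t)/2)
-23*J(-2, -4) = -(-23)*(-2)*(-2 - 4)/2 = -(-23)*(-2)*(-6)/2 = -23*(-6) = 138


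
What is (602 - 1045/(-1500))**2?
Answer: 32691894481/90000 ≈ 3.6324e+5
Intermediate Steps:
(602 - 1045/(-1500))**2 = (602 - 1045*(-1/1500))**2 = (602 + 209/300)**2 = (180809/300)**2 = 32691894481/90000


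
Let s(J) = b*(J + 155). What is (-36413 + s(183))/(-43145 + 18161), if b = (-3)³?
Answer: 45539/24984 ≈ 1.8227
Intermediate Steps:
b = -27
s(J) = -4185 - 27*J (s(J) = -27*(J + 155) = -27*(155 + J) = -4185 - 27*J)
(-36413 + s(183))/(-43145 + 18161) = (-36413 + (-4185 - 27*183))/(-43145 + 18161) = (-36413 + (-4185 - 4941))/(-24984) = (-36413 - 9126)*(-1/24984) = -45539*(-1/24984) = 45539/24984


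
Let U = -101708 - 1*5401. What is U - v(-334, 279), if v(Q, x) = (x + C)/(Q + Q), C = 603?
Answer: -35773965/334 ≈ -1.0711e+5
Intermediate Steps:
U = -107109 (U = -101708 - 5401 = -107109)
v(Q, x) = (603 + x)/(2*Q) (v(Q, x) = (x + 603)/(Q + Q) = (603 + x)/((2*Q)) = (603 + x)*(1/(2*Q)) = (603 + x)/(2*Q))
U - v(-334, 279) = -107109 - (603 + 279)/(2*(-334)) = -107109 - (-1)*882/(2*334) = -107109 - 1*(-441/334) = -107109 + 441/334 = -35773965/334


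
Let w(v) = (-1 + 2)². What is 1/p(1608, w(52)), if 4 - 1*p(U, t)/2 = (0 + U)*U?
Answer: -1/5171320 ≈ -1.9337e-7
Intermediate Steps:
w(v) = 1 (w(v) = 1² = 1)
p(U, t) = 8 - 2*U² (p(U, t) = 8 - 2*(0 + U)*U = 8 - 2*U*U = 8 - 2*U²)
1/p(1608, w(52)) = 1/(8 - 2*1608²) = 1/(8 - 2*2585664) = 1/(8 - 5171328) = 1/(-5171320) = -1/5171320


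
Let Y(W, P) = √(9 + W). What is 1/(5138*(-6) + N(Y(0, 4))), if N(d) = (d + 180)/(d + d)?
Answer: -2/61595 ≈ -3.2470e-5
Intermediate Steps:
N(d) = (180 + d)/(2*d) (N(d) = (180 + d)/((2*d)) = (180 + d)*(1/(2*d)) = (180 + d)/(2*d))
1/(5138*(-6) + N(Y(0, 4))) = 1/(5138*(-6) + (180 + √(9 + 0))/(2*(√(9 + 0)))) = 1/(-30828 + (180 + √9)/(2*(√9))) = 1/(-30828 + (½)*(180 + 3)/3) = 1/(-30828 + (½)*(⅓)*183) = 1/(-30828 + 61/2) = 1/(-61595/2) = -2/61595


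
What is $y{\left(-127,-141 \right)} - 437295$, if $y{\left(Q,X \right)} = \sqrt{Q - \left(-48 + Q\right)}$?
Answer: $-437295 + 4 \sqrt{3} \approx -4.3729 \cdot 10^{5}$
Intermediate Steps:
$y{\left(Q,X \right)} = 4 \sqrt{3}$ ($y{\left(Q,X \right)} = \sqrt{48} = 4 \sqrt{3}$)
$y{\left(-127,-141 \right)} - 437295 = 4 \sqrt{3} - 437295 = -437295 + 4 \sqrt{3}$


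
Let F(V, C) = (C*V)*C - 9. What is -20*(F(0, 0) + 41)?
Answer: -640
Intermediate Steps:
F(V, C) = -9 + V*C² (F(V, C) = V*C² - 9 = -9 + V*C²)
-20*(F(0, 0) + 41) = -20*((-9 + 0*0²) + 41) = -20*((-9 + 0*0) + 41) = -20*((-9 + 0) + 41) = -20*(-9 + 41) = -20*32 = -640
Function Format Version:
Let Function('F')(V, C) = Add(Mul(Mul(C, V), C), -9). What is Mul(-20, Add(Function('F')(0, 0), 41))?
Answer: -640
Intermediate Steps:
Function('F')(V, C) = Add(-9, Mul(V, Pow(C, 2))) (Function('F')(V, C) = Add(Mul(V, Pow(C, 2)), -9) = Add(-9, Mul(V, Pow(C, 2))))
Mul(-20, Add(Function('F')(0, 0), 41)) = Mul(-20, Add(Add(-9, Mul(0, Pow(0, 2))), 41)) = Mul(-20, Add(Add(-9, Mul(0, 0)), 41)) = Mul(-20, Add(Add(-9, 0), 41)) = Mul(-20, Add(-9, 41)) = Mul(-20, 32) = -640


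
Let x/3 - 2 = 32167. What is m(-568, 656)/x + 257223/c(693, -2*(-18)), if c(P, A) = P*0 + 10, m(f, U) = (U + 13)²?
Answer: 2758699519/107230 ≈ 25727.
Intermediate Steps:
m(f, U) = (13 + U)²
x = 96507 (x = 6 + 3*32167 = 6 + 96501 = 96507)
c(P, A) = 10 (c(P, A) = 0 + 10 = 10)
m(-568, 656)/x + 257223/c(693, -2*(-18)) = (13 + 656)²/96507 + 257223/10 = 669²*(1/96507) + 257223*(⅒) = 447561*(1/96507) + 257223/10 = 49729/10723 + 257223/10 = 2758699519/107230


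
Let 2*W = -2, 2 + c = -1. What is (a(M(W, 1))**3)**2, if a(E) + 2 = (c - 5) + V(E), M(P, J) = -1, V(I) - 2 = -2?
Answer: 1000000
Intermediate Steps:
c = -3 (c = -2 - 1 = -3)
V(I) = 0 (V(I) = 2 - 2 = 0)
W = -1 (W = (1/2)*(-2) = -1)
a(E) = -10 (a(E) = -2 + ((-3 - 5) + 0) = -2 + (-8 + 0) = -2 - 8 = -10)
(a(M(W, 1))**3)**2 = ((-10)**3)**2 = (-1000)**2 = 1000000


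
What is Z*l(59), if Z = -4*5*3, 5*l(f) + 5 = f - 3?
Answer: -612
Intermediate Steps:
l(f) = -8/5 + f/5 (l(f) = -1 + (f - 3)/5 = -1 + (-3 + f)/5 = -1 + (-⅗ + f/5) = -8/5 + f/5)
Z = -60 (Z = -20*3 = -60)
Z*l(59) = -60*(-8/5 + (⅕)*59) = -60*(-8/5 + 59/5) = -60*51/5 = -612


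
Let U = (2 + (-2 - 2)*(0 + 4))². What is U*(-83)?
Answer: -16268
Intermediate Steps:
U = 196 (U = (2 - 4*4)² = (2 - 16)² = (-14)² = 196)
U*(-83) = 196*(-83) = -16268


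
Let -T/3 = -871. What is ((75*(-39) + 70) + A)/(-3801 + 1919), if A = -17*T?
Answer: 23638/941 ≈ 25.120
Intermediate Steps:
T = 2613 (T = -3*(-871) = 2613)
A = -44421 (A = -17*2613 = -44421)
((75*(-39) + 70) + A)/(-3801 + 1919) = ((75*(-39) + 70) - 44421)/(-3801 + 1919) = ((-2925 + 70) - 44421)/(-1882) = (-2855 - 44421)*(-1/1882) = -47276*(-1/1882) = 23638/941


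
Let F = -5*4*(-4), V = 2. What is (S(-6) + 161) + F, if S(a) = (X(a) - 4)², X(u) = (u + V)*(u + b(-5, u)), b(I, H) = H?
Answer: 2177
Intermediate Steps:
X(u) = 2*u*(2 + u) (X(u) = (u + 2)*(u + u) = (2 + u)*(2*u) = 2*u*(2 + u))
S(a) = (-4 + 2*a*(2 + a))² (S(a) = (2*a*(2 + a) - 4)² = (-4 + 2*a*(2 + a))²)
F = 80 (F = -20*(-4) = 80)
(S(-6) + 161) + F = (4*(-2 + (-6)² + 2*(-6))² + 161) + 80 = (4*(-2 + 36 - 12)² + 161) + 80 = (4*22² + 161) + 80 = (4*484 + 161) + 80 = (1936 + 161) + 80 = 2097 + 80 = 2177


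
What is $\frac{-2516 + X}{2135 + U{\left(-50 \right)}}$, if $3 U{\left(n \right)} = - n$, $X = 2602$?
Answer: $\frac{258}{6455} \approx 0.039969$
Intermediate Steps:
$U{\left(n \right)} = - \frac{n}{3}$ ($U{\left(n \right)} = \frac{\left(-1\right) n}{3} = - \frac{n}{3}$)
$\frac{-2516 + X}{2135 + U{\left(-50 \right)}} = \frac{-2516 + 2602}{2135 - - \frac{50}{3}} = \frac{86}{2135 + \frac{50}{3}} = \frac{86}{\frac{6455}{3}} = 86 \cdot \frac{3}{6455} = \frac{258}{6455}$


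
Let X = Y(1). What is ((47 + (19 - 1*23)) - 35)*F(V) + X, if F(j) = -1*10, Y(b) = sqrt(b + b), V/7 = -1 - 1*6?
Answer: -80 + sqrt(2) ≈ -78.586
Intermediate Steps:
V = -49 (V = 7*(-1 - 1*6) = 7*(-1 - 6) = 7*(-7) = -49)
Y(b) = sqrt(2)*sqrt(b) (Y(b) = sqrt(2*b) = sqrt(2)*sqrt(b))
X = sqrt(2) (X = sqrt(2)*sqrt(1) = sqrt(2)*1 = sqrt(2) ≈ 1.4142)
F(j) = -10
((47 + (19 - 1*23)) - 35)*F(V) + X = ((47 + (19 - 1*23)) - 35)*(-10) + sqrt(2) = ((47 + (19 - 23)) - 35)*(-10) + sqrt(2) = ((47 - 4) - 35)*(-10) + sqrt(2) = (43 - 35)*(-10) + sqrt(2) = 8*(-10) + sqrt(2) = -80 + sqrt(2)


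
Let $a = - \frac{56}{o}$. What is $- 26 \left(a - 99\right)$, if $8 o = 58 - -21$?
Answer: $\frac{214994}{79} \approx 2721.4$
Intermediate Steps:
$o = \frac{79}{8}$ ($o = \frac{58 - -21}{8} = \frac{58 + 21}{8} = \frac{1}{8} \cdot 79 = \frac{79}{8} \approx 9.875$)
$a = - \frac{448}{79}$ ($a = - \frac{56}{\frac{79}{8}} = \left(-56\right) \frac{8}{79} = - \frac{448}{79} \approx -5.6709$)
$- 26 \left(a - 99\right) = - 26 \left(- \frac{448}{79} - 99\right) = \left(-26\right) \left(- \frac{8269}{79}\right) = \frac{214994}{79}$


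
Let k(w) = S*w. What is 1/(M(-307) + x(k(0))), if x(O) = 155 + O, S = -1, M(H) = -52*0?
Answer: 1/155 ≈ 0.0064516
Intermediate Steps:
M(H) = 0
k(w) = -w
1/(M(-307) + x(k(0))) = 1/(0 + (155 - 1*0)) = 1/(0 + (155 + 0)) = 1/(0 + 155) = 1/155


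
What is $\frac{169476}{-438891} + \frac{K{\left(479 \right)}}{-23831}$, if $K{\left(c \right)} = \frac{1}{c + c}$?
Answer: $- \frac{1289718042513}{3339974847106} \approx -0.38615$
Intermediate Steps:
$K{\left(c \right)} = \frac{1}{2 c}$
$\frac{169476}{-438891} + \frac{K{\left(479 \right)}}{-23831} = \frac{169476}{-438891} + \frac{\frac{1}{2} \cdot \frac{1}{479}}{-23831} = 169476 \left(- \frac{1}{438891}\right) + \frac{1}{2} \cdot \frac{1}{479} \left(- \frac{1}{23831}\right) = - \frac{56492}{146297} + \frac{1}{958} \left(- \frac{1}{23831}\right) = - \frac{56492}{146297} - \frac{1}{22830098} = - \frac{1289718042513}{3339974847106}$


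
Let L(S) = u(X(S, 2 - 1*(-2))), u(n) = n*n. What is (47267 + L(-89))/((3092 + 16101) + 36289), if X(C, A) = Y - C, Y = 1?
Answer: 55367/55482 ≈ 0.99793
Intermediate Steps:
X(C, A) = 1 - C
u(n) = n**2
L(S) = (1 - S)**2
(47267 + L(-89))/((3092 + 16101) + 36289) = (47267 + (-1 - 89)**2)/((3092 + 16101) + 36289) = (47267 + (-90)**2)/(19193 + 36289) = (47267 + 8100)/55482 = 55367*(1/55482) = 55367/55482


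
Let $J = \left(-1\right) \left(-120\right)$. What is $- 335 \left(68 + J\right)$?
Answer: $-62980$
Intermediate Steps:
$J = 120$
$- 335 \left(68 + J\right) = - 335 \left(68 + 120\right) = \left(-335\right) 188 = -62980$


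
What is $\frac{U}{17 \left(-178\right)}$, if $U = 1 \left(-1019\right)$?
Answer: $\frac{1019}{3026} \approx 0.33675$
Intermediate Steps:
$U = -1019$
$\frac{U}{17 \left(-178\right)} = - \frac{1019}{17 \left(-178\right)} = - \frac{1019}{-3026} = \left(-1019\right) \left(- \frac{1}{3026}\right) = \frac{1019}{3026}$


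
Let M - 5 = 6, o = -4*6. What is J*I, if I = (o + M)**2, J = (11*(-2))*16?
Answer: -59488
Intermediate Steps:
o = -24
M = 11 (M = 5 + 6 = 11)
J = -352 (J = -22*16 = -352)
I = 169 (I = (-24 + 11)**2 = (-13)**2 = 169)
J*I = -352*169 = -59488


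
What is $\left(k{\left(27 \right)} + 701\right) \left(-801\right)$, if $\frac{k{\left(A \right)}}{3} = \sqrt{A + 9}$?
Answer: $-575919$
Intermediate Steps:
$k{\left(A \right)} = 3 \sqrt{9 + A}$ ($k{\left(A \right)} = 3 \sqrt{A + 9} = 3 \sqrt{9 + A}$)
$\left(k{\left(27 \right)} + 701\right) \left(-801\right) = \left(3 \sqrt{9 + 27} + 701\right) \left(-801\right) = \left(3 \sqrt{36} + 701\right) \left(-801\right) = \left(3 \cdot 6 + 701\right) \left(-801\right) = \left(18 + 701\right) \left(-801\right) = 719 \left(-801\right) = -575919$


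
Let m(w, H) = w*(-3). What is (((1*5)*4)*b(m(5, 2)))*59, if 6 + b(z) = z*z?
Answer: 258420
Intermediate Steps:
m(w, H) = -3*w
b(z) = -6 + z² (b(z) = -6 + z*z = -6 + z²)
(((1*5)*4)*b(m(5, 2)))*59 = (((1*5)*4)*(-6 + (-3*5)²))*59 = ((5*4)*(-6 + (-15)²))*59 = (20*(-6 + 225))*59 = (20*219)*59 = 4380*59 = 258420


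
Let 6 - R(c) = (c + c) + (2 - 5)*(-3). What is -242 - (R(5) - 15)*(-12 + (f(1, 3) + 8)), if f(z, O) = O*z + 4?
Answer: -158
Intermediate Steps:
f(z, O) = 4 + O*z
R(c) = -3 - 2*c (R(c) = 6 - ((c + c) + (2 - 5)*(-3)) = 6 - (2*c - 3*(-3)) = 6 - (2*c + 9) = 6 - (9 + 2*c) = 6 + (-9 - 2*c) = -3 - 2*c)
-242 - (R(5) - 15)*(-12 + (f(1, 3) + 8)) = -242 - ((-3 - 2*5) - 15)*(-12 + ((4 + 3*1) + 8)) = -242 - ((-3 - 10) - 15)*(-12 + ((4 + 3) + 8)) = -242 - (-13 - 15)*(-12 + (7 + 8)) = -242 - (-28)*(-12 + 15) = -242 - (-28)*3 = -242 - 1*(-84) = -242 + 84 = -158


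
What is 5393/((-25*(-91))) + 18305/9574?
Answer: 93276457/21780850 ≈ 4.2825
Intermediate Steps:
5393/((-25*(-91))) + 18305/9574 = 5393/2275 + 18305*(1/9574) = 5393*(1/2275) + 18305/9574 = 5393/2275 + 18305/9574 = 93276457/21780850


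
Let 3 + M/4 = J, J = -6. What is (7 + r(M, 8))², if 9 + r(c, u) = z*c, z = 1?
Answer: 1444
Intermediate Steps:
M = -36 (M = -12 + 4*(-6) = -12 - 24 = -36)
r(c, u) = -9 + c (r(c, u) = -9 + 1*c = -9 + c)
(7 + r(M, 8))² = (7 + (-9 - 36))² = (7 - 45)² = (-38)² = 1444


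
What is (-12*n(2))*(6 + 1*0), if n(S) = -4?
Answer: 288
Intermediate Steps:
(-12*n(2))*(6 + 1*0) = (-12*(-4))*(6 + 1*0) = 48*(6 + 0) = 48*6 = 288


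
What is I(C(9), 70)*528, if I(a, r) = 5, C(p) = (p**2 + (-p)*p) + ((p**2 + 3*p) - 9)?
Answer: 2640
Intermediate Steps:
C(p) = -9 + p**2 + 3*p (C(p) = (p**2 - p**2) + (-9 + p**2 + 3*p) = 0 + (-9 + p**2 + 3*p) = -9 + p**2 + 3*p)
I(C(9), 70)*528 = 5*528 = 2640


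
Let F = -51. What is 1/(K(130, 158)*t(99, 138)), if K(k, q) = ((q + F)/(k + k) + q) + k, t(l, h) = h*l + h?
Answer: 13/51741030 ≈ 2.5125e-7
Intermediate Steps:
t(l, h) = h + h*l
K(k, q) = k + q + (-51 + q)/(2*k) (K(k, q) = ((q - 51)/(k + k) + q) + k = ((-51 + q)/((2*k)) + q) + k = ((-51 + q)*(1/(2*k)) + q) + k = ((-51 + q)/(2*k) + q) + k = (q + (-51 + q)/(2*k)) + k = k + q + (-51 + q)/(2*k))
1/(K(130, 158)*t(99, 138)) = 1/((((1/2)*(-51 + 158 + 2*130*(130 + 158))/130))*((138*(1 + 99)))) = 1/((((1/2)*(1/130)*(-51 + 158 + 2*130*288)))*((138*100))) = 1/(((1/2)*(1/130)*(-51 + 158 + 74880))*13800) = (1/13800)/((1/2)*(1/130)*74987) = (1/13800)/(74987/260) = (260/74987)*(1/13800) = 13/51741030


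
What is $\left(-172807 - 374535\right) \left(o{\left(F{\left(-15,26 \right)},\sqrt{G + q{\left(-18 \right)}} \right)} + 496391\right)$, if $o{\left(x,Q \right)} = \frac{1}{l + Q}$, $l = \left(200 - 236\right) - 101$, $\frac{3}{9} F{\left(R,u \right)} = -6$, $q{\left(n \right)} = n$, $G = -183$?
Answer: $- \frac{2577033133725243}{9485} + \frac{273671 i \sqrt{201}}{9485} \approx -2.717 \cdot 10^{11} + 409.06 i$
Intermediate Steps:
$F{\left(R,u \right)} = -18$ ($F{\left(R,u \right)} = 3 \left(-6\right) = -18$)
$l = -137$ ($l = -36 - 101 = -137$)
$o{\left(x,Q \right)} = \frac{1}{-137 + Q}$
$\left(-172807 - 374535\right) \left(o{\left(F{\left(-15,26 \right)},\sqrt{G + q{\left(-18 \right)}} \right)} + 496391\right) = \left(-172807 - 374535\right) \left(\frac{1}{-137 + \sqrt{-183 - 18}} + 496391\right) = - 547342 \left(\frac{1}{-137 + \sqrt{-201}} + 496391\right) = - 547342 \left(\frac{1}{-137 + i \sqrt{201}} + 496391\right) = - 547342 \left(496391 + \frac{1}{-137 + i \sqrt{201}}\right) = -271695642722 - \frac{547342}{-137 + i \sqrt{201}}$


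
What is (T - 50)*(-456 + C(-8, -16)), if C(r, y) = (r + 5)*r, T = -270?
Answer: 138240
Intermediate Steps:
C(r, y) = r*(5 + r) (C(r, y) = (5 + r)*r = r*(5 + r))
(T - 50)*(-456 + C(-8, -16)) = (-270 - 50)*(-456 - 8*(5 - 8)) = -320*(-456 - 8*(-3)) = -320*(-456 + 24) = -320*(-432) = 138240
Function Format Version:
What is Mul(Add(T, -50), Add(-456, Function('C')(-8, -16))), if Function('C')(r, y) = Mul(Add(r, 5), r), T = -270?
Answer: 138240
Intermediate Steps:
Function('C')(r, y) = Mul(r, Add(5, r)) (Function('C')(r, y) = Mul(Add(5, r), r) = Mul(r, Add(5, r)))
Mul(Add(T, -50), Add(-456, Function('C')(-8, -16))) = Mul(Add(-270, -50), Add(-456, Mul(-8, Add(5, -8)))) = Mul(-320, Add(-456, Mul(-8, -3))) = Mul(-320, Add(-456, 24)) = Mul(-320, -432) = 138240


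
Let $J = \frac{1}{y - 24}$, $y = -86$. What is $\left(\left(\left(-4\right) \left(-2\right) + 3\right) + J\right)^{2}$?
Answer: $\frac{1461681}{12100} \approx 120.8$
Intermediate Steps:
$J = - \frac{1}{110}$ ($J = \frac{1}{-86 - 24} = \frac{1}{-110} = - \frac{1}{110} \approx -0.0090909$)
$\left(\left(\left(-4\right) \left(-2\right) + 3\right) + J\right)^{2} = \left(\left(\left(-4\right) \left(-2\right) + 3\right) - \frac{1}{110}\right)^{2} = \left(\left(8 + 3\right) - \frac{1}{110}\right)^{2} = \left(11 - \frac{1}{110}\right)^{2} = \left(\frac{1209}{110}\right)^{2} = \frac{1461681}{12100}$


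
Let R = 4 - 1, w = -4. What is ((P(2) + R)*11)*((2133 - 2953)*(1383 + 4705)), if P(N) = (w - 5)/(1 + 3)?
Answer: -41185320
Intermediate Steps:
P(N) = -9/4 (P(N) = (-4 - 5)/(1 + 3) = -9/4)
R = 3
((P(2) + R)*11)*((2133 - 2953)*(1383 + 4705)) = ((-9/4 + 3)*11)*((2133 - 2953)*(1383 + 4705)) = ((¾)*11)*(-820*6088) = (33/4)*(-4992160) = -41185320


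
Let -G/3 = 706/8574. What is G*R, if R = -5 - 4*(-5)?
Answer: -5295/1429 ≈ -3.7054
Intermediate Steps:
R = 15 (R = -5 + 20 = 15)
G = -353/1429 (G = -2118/8574 = -3*353/4287 = -353/1429 ≈ -0.24703)
G*R = -353/1429*15 = -5295/1429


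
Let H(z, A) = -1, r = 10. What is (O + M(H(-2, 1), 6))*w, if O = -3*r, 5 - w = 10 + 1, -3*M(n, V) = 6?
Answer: 192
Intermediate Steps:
M(n, V) = -2 (M(n, V) = -1/3*6 = -2)
w = -6 (w = 5 - (10 + 1) = 5 - 1*11 = 5 - 11 = -6)
O = -30 (O = -3*10 = -30)
(O + M(H(-2, 1), 6))*w = (-30 - 2)*(-6) = -32*(-6) = 192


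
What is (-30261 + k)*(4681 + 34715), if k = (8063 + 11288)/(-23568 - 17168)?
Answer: -181211522709/152 ≈ -1.1922e+9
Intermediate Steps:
k = -19351/40736 (k = 19351/(-40736) = 19351*(-1/40736) = -19351/40736 ≈ -0.47503)
(-30261 + k)*(4681 + 34715) = (-30261 - 19351/40736)*(4681 + 34715) = -1232731447/40736*39396 = -181211522709/152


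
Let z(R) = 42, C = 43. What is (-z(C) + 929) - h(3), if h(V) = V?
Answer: 884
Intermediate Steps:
(-z(C) + 929) - h(3) = (-1*42 + 929) - 1*3 = (-42 + 929) - 3 = 887 - 3 = 884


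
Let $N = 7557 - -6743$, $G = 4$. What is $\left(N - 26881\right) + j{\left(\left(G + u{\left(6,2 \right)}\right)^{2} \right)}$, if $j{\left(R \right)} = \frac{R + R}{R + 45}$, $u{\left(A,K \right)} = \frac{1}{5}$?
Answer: $- \frac{1094498}{87} \approx -12580.0$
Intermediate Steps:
$u{\left(A,K \right)} = \frac{1}{5}$
$j{\left(R \right)} = \frac{2 R}{45 + R}$
$N = 14300$ ($N = 7557 + 6743 = 14300$)
$\left(N - 26881\right) + j{\left(\left(G + u{\left(6,2 \right)}\right)^{2} \right)} = \left(14300 - 26881\right) + \frac{2 \left(4 + \frac{1}{5}\right)^{2}}{45 + \left(4 + \frac{1}{5}\right)^{2}} = -12581 + \frac{2 \left(\frac{21}{5}\right)^{2}}{45 + \left(\frac{21}{5}\right)^{2}} = -12581 + 2 \cdot \frac{441}{25} \frac{1}{45 + \frac{441}{25}} = -12581 + 2 \cdot \frac{441}{25} \frac{1}{\frac{1566}{25}} = -12581 + 2 \cdot \frac{441}{25} \cdot \frac{25}{1566} = -12581 + \frac{49}{87} = - \frac{1094498}{87}$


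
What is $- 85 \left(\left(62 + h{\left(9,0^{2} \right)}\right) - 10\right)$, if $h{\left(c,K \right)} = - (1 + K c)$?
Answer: $-4335$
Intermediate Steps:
$h{\left(c,K \right)} = -1 - K c$
$- 85 \left(\left(62 + h{\left(9,0^{2} \right)}\right) - 10\right) = - 85 \left(\left(62 - \left(1 + 0^{2} \cdot 9\right)\right) - 10\right) = - 85 \left(\left(62 - \left(1 + 0 \cdot 9\right)\right) - 10\right) = - 85 \left(\left(62 + \left(-1 + 0\right)\right) - 10\right) = - 85 \left(\left(62 - 1\right) - 10\right) = - 85 \left(61 - 10\right) = \left(-85\right) 51 = -4335$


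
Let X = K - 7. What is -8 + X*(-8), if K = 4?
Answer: 16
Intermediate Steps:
X = -3 (X = 4 - 7 = -3)
-8 + X*(-8) = -8 - 3*(-8) = -8 + 24 = 16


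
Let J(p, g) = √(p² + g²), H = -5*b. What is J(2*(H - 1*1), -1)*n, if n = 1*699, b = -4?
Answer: 11883*√5 ≈ 26571.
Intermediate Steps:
n = 699
H = 20 (H = -5*(-4) = 20)
J(p, g) = √(g² + p²)
J(2*(H - 1*1), -1)*n = √((-1)² + (2*(20 - 1*1))²)*699 = √(1 + (2*(20 - 1))²)*699 = √(1 + (2*19)²)*699 = √(1 + 38²)*699 = √(1 + 1444)*699 = √1445*699 = (17*√5)*699 = 11883*√5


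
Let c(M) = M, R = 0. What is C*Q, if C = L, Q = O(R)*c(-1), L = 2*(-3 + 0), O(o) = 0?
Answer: 0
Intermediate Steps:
L = -6 (L = 2*(-3) = -6)
Q = 0 (Q = 0*(-1) = 0)
C = -6
C*Q = -6*0 = 0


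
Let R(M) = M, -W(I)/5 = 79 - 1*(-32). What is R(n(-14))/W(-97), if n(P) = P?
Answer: 14/555 ≈ 0.025225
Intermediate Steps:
W(I) = -555 (W(I) = -5*(79 - 1*(-32)) = -5*(79 + 32) = -5*111 = -555)
R(n(-14))/W(-97) = -14/(-555) = -14*(-1/555) = 14/555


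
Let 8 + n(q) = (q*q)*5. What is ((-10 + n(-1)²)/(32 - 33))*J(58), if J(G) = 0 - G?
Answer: -58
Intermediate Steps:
n(q) = -8 + 5*q² (n(q) = -8 + (q*q)*5 = -8 + q²*5 = -8 + 5*q²)
J(G) = -G
((-10 + n(-1)²)/(32 - 33))*J(58) = ((-10 + (-8 + 5*(-1)²)²)/(32 - 33))*(-1*58) = ((-10 + (-8 + 5*1)²)/(-1))*(-58) = ((-10 + (-8 + 5)²)*(-1))*(-58) = ((-10 + (-3)²)*(-1))*(-58) = ((-10 + 9)*(-1))*(-58) = -1*(-1)*(-58) = 1*(-58) = -58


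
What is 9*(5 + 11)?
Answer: 144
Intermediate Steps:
9*(5 + 11) = 9*16 = 144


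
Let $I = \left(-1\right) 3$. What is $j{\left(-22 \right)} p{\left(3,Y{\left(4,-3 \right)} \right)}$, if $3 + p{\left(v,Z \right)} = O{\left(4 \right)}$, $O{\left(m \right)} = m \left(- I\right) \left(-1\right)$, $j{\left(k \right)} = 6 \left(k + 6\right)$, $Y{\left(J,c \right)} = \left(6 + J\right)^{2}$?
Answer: $1440$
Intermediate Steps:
$I = -3$
$j{\left(k \right)} = 36 + 6 k$ ($j{\left(k \right)} = 6 \left(6 + k\right) = 36 + 6 k$)
$O{\left(m \right)} = - 3 m$ ($O{\left(m \right)} = m \left(\left(-1\right) \left(-3\right)\right) \left(-1\right) = m 3 \left(-1\right) = 3 m \left(-1\right) = - 3 m$)
$p{\left(v,Z \right)} = -15$ ($p{\left(v,Z \right)} = -3 - 12 = -15$)
$j{\left(-22 \right)} p{\left(3,Y{\left(4,-3 \right)} \right)} = \left(36 + 6 \left(-22\right)\right) \left(-15\right) = \left(36 - 132\right) \left(-15\right) = \left(-96\right) \left(-15\right) = 1440$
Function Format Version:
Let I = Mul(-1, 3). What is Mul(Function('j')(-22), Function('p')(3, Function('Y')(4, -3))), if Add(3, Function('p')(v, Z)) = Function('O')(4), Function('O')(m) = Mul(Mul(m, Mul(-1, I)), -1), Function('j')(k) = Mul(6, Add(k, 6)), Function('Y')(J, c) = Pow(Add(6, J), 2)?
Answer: 1440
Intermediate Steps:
I = -3
Function('j')(k) = Add(36, Mul(6, k)) (Function('j')(k) = Mul(6, Add(6, k)) = Add(36, Mul(6, k)))
Function('O')(m) = Mul(-3, m) (Function('O')(m) = Mul(Mul(m, Mul(-1, -3)), -1) = Mul(Mul(m, 3), -1) = Mul(Mul(3, m), -1) = Mul(-3, m))
Function('p')(v, Z) = -15 (Function('p')(v, Z) = Add(-3, Mul(-3, 4)) = Add(-3, -12) = -15)
Mul(Function('j')(-22), Function('p')(3, Function('Y')(4, -3))) = Mul(Add(36, Mul(6, -22)), -15) = Mul(Add(36, -132), -15) = Mul(-96, -15) = 1440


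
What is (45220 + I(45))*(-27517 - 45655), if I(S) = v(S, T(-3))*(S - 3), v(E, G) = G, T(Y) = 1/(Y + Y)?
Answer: -3308325636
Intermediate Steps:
T(Y) = 1/(2*Y)
I(S) = 1/2 - S/6 (I(S) = ((1/2)/(-3))*(S - 3) = ((1/2)*(-1/3))*(-3 + S) = -(-3 + S)/6 = 1/2 - S/6)
(45220 + I(45))*(-27517 - 45655) = (45220 + (1/2 - 1/6*45))*(-27517 - 45655) = (45220 + (1/2 - 15/2))*(-73172) = (45220 - 7)*(-73172) = 45213*(-73172) = -3308325636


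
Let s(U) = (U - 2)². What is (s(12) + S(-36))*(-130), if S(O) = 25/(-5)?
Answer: -12350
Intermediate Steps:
S(O) = -5 (S(O) = 25*(-⅕) = -5)
s(U) = (-2 + U)²
(s(12) + S(-36))*(-130) = ((-2 + 12)² - 5)*(-130) = (10² - 5)*(-130) = (100 - 5)*(-130) = 95*(-130) = -12350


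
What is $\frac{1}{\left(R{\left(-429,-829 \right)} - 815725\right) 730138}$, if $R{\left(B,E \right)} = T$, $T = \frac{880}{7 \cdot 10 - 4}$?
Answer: $- \frac{3}{1786746254630} \approx -1.679 \cdot 10^{-12}$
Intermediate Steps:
$T = \frac{40}{3}$ ($T = \frac{880}{70 - 4} = \frac{880}{66} = 880 \cdot \frac{1}{66} = \frac{40}{3} \approx 13.333$)
$R{\left(B,E \right)} = \frac{40}{3}$
$\frac{1}{\left(R{\left(-429,-829 \right)} - 815725\right) 730138} = \frac{1}{\left(\frac{40}{3} - 815725\right) 730138} = \frac{1}{- \frac{2447135}{3}} \cdot \frac{1}{730138} = \left(- \frac{3}{2447135}\right) \frac{1}{730138} = - \frac{3}{1786746254630}$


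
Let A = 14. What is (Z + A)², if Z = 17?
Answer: 961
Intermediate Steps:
(Z + A)² = (17 + 14)² = 31² = 961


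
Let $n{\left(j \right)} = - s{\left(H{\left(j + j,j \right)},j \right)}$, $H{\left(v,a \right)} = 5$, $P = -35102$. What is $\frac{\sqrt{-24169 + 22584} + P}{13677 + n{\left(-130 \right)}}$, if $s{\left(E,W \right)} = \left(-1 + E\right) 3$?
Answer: $- \frac{35102}{13665} + \frac{i \sqrt{1585}}{13665} \approx -2.5688 + 0.0029134 i$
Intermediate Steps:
$s{\left(E,W \right)} = -3 + 3 E$
$n{\left(j \right)} = -12$ ($n{\left(j \right)} = - (-3 + 3 \cdot 5) = - (-3 + 15) = \left(-1\right) 12 = -12$)
$\frac{\sqrt{-24169 + 22584} + P}{13677 + n{\left(-130 \right)}} = \frac{\sqrt{-24169 + 22584} - 35102}{13677 - 12} = \frac{\sqrt{-1585} - 35102}{13665} = \left(i \sqrt{1585} - 35102\right) \frac{1}{13665} = \left(-35102 + i \sqrt{1585}\right) \frac{1}{13665} = - \frac{35102}{13665} + \frac{i \sqrt{1585}}{13665}$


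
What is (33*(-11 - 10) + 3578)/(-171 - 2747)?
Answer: -2885/2918 ≈ -0.98869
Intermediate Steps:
(33*(-11 - 10) + 3578)/(-171 - 2747) = (33*(-21) + 3578)/(-2918) = (-693 + 3578)*(-1/2918) = 2885*(-1/2918) = -2885/2918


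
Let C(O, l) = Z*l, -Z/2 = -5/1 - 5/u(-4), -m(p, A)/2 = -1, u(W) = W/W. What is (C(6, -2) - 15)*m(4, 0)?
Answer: -110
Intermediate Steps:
u(W) = 1
m(p, A) = 2 (m(p, A) = -2*(-1) = 2)
Z = 20 (Z = -2*(-5/1 - 5/1) = -2*(-5*1 - 5*1) = -2*(-5 - 5) = -2*(-10) = 20)
C(O, l) = 20*l
(C(6, -2) - 15)*m(4, 0) = (20*(-2) - 15)*2 = (-40 - 15)*2 = -55*2 = -110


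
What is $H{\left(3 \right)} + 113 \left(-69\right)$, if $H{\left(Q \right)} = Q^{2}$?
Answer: $-7788$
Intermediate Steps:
$H{\left(3 \right)} + 113 \left(-69\right) = 3^{2} + 113 \left(-69\right) = 9 - 7797 = -7788$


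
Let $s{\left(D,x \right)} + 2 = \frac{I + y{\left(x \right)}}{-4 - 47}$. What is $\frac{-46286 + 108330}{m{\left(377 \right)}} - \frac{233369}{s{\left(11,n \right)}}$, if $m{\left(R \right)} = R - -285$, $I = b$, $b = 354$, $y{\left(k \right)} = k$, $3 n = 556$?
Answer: $\frac{11878192595}{636844} \approx 18652.0$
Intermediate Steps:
$n = \frac{556}{3}$ ($n = \frac{1}{3} \cdot 556 = \frac{556}{3} \approx 185.33$)
$I = 354$
$s{\left(D,x \right)} = - \frac{152}{17} - \frac{x}{51}$ ($s{\left(D,x \right)} = -2 + \frac{354 + x}{-4 - 47} = -2 + \frac{354 + x}{-51} = -2 + \left(354 + x\right) \left(- \frac{1}{51}\right) = -2 - \left(\frac{118}{17} + \frac{x}{51}\right) = - \frac{152}{17} - \frac{x}{51}$)
$m{\left(R \right)} = 285 + R$ ($m{\left(R \right)} = R + 285 = 285 + R$)
$\frac{-46286 + 108330}{m{\left(377 \right)}} - \frac{233369}{s{\left(11,n \right)}} = \frac{-46286 + 108330}{285 + 377} - \frac{233369}{- \frac{152}{17} - \frac{556}{153}} = \frac{62044}{662} - \frac{233369}{- \frac{152}{17} - \frac{556}{153}} = 62044 \cdot \frac{1}{662} - \frac{233369}{- \frac{1924}{153}} = \frac{31022}{331} - - \frac{35705457}{1924} = \frac{31022}{331} + \frac{35705457}{1924} = \frac{11878192595}{636844}$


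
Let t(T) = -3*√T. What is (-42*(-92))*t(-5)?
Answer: -11592*I*√5 ≈ -25921.0*I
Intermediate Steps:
(-42*(-92))*t(-5) = (-42*(-92))*(-3*I*√5) = 3864*(-3*I*√5) = -11592*I*√5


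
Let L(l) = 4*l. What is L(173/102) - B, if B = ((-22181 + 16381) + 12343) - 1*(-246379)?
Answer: -12898676/51 ≈ -2.5292e+5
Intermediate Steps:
B = 252922 (B = (-5800 + 12343) + 246379 = 6543 + 246379 = 252922)
L(173/102) - B = 4*(173/102) - 1*252922 = 4*(173*(1/102)) - 252922 = 4*(173/102) - 252922 = 346/51 - 252922 = -12898676/51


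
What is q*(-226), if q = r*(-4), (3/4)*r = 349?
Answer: 1261984/3 ≈ 4.2066e+5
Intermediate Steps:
r = 1396/3 (r = (4/3)*349 = 1396/3 ≈ 465.33)
q = -5584/3 (q = (1396/3)*(-4) = -5584/3 ≈ -1861.3)
q*(-226) = -5584/3*(-226) = 1261984/3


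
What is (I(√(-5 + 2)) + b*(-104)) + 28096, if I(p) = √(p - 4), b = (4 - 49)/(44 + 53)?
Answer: 2729992/97 + √(-4 + I*√3) ≈ 28145.0 + 2.0444*I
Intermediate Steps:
b = -45/97 ≈ -0.46392
I(p) = √(-4 + p)
(I(√(-5 + 2)) + b*(-104)) + 28096 = (√(-4 + √(-5 + 2)) - 45/97*(-104)) + 28096 = (√(-4 + √(-3)) + 4680/97) + 28096 = (√(-4 + I*√3) + 4680/97) + 28096 = (4680/97 + √(-4 + I*√3)) + 28096 = 2729992/97 + √(-4 + I*√3)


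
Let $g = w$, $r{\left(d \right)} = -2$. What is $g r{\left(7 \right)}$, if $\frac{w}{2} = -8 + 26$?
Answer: $-72$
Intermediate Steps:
$w = 36$ ($w = 2 \left(-8 + 26\right) = 2 \cdot 18 = 36$)
$g = 36$
$g r{\left(7 \right)} = 36 \left(-2\right) = -72$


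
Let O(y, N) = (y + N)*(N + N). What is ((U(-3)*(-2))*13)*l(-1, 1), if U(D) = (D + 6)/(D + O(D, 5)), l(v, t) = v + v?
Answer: 156/17 ≈ 9.1765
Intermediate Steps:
l(v, t) = 2*v
O(y, N) = 2*N*(N + y) (O(y, N) = (N + y)*(2*N) = 2*N*(N + y))
U(D) = (6 + D)/(50 + 11*D) (U(D) = (D + 6)/(D + 2*5*(5 + D)) = (6 + D)/(D + (50 + 10*D)) = (6 + D)/(50 + 11*D))
((U(-3)*(-2))*13)*l(-1, 1) = ((((6 - 3)/(50 + 11*(-3)))*(-2))*13)*(2*(-1)) = (((3/(50 - 33))*(-2))*13)*(-2) = (((3/17)*(-2))*13)*(-2) = -6/17*13*(-2) = -78/17*(-2) = 156/17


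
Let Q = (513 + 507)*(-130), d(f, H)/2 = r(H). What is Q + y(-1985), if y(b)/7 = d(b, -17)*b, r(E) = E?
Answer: 339830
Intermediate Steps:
d(f, H) = 2*H
Q = -132600 (Q = 1020*(-130) = -132600)
y(b) = -238*b (y(b) = 7*((2*(-17))*b) = 7*(-34*b) = -238*b)
Q + y(-1985) = -132600 - 238*(-1985) = -132600 + 472430 = 339830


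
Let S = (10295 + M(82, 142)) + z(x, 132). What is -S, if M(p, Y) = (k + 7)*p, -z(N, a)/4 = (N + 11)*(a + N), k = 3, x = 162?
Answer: 192333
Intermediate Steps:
z(N, a) = -4*(11 + N)*(N + a) (z(N, a) = -4*(N + 11)*(a + N) = -4*(11 + N)*(N + a))
M(p, Y) = 10*p (M(p, Y) = (3 + 7)*p = 10*p)
S = -192333 (S = (10295 + 10*82) + (-44*162 - 44*132 - 4*162² - 4*162*132) = (10295 + 820) + (-7128 - 5808 - 4*26244 - 85536) = 11115 + (-7128 - 5808 - 104976 - 85536) = 11115 - 203448 = -192333)
-S = -1*(-192333) = 192333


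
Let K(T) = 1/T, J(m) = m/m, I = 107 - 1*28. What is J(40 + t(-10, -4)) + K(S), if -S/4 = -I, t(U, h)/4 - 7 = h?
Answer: 317/316 ≈ 1.0032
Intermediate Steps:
I = 79 (I = 107 - 28 = 79)
t(U, h) = 28 + 4*h
S = 316 (S = -(-4)*79 = -4*(-79) = 316)
J(m) = 1
J(40 + t(-10, -4)) + K(S) = 1 + 1/316 = 317/316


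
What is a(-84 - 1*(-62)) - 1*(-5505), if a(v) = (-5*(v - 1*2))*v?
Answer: 2865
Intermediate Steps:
a(v) = v*(10 - 5*v) (a(v) = (-5*(v - 2))*v = (-5*(-2 + v))*v = (10 - 5*v)*v = v*(10 - 5*v))
a(-84 - 1*(-62)) - 1*(-5505) = 5*(-84 - 1*(-62))*(2 - (-84 - 1*(-62))) - 1*(-5505) = 5*(-84 + 62)*(2 - (-84 + 62)) + 5505 = 5*(-22)*(2 - 1*(-22)) + 5505 = 5*(-22)*(2 + 22) + 5505 = 5*(-22)*24 + 5505 = -2640 + 5505 = 2865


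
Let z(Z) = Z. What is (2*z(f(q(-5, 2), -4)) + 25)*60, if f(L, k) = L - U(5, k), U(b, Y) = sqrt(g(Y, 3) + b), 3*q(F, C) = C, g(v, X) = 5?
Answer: 1580 - 120*sqrt(10) ≈ 1200.5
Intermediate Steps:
q(F, C) = C/3
U(b, Y) = sqrt(5 + b)
f(L, k) = L - sqrt(10) (f(L, k) = L - sqrt(5 + 5) = L - sqrt(10))
(2*z(f(q(-5, 2), -4)) + 25)*60 = (2*((1/3)*2 - sqrt(10)) + 25)*60 = (2*(2/3 - sqrt(10)) + 25)*60 = ((4/3 - 2*sqrt(10)) + 25)*60 = (79/3 - 2*sqrt(10))*60 = 1580 - 120*sqrt(10)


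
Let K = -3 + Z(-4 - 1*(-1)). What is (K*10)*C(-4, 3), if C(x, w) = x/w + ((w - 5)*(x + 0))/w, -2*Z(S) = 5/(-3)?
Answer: -260/9 ≈ -28.889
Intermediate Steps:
Z(S) = 5/6 (Z(S) = -5/(2*(-3)) = -5*(-1)/(2*3) = -1/2*(-5/3) = 5/6)
C(x, w) = x/w + x*(-5 + w)/w (C(x, w) = x/w + ((-5 + w)*x)/w = x/w + (x*(-5 + w))/w = x/w + x*(-5 + w)/w)
K = -13/6 (K = -3 + 5/6 = -13/6 ≈ -2.1667)
(K*10)*C(-4, 3) = (-13/6*10)*(-4*(-4 + 3)/3) = -(-260)*(-1)/(3*3) = -65/3*4/3 = -260/9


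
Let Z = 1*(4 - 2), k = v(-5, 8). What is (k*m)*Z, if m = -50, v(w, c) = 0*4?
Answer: 0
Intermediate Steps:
v(w, c) = 0
k = 0
Z = 2 (Z = 1*2 = 2)
(k*m)*Z = (0*(-50))*2 = 0*2 = 0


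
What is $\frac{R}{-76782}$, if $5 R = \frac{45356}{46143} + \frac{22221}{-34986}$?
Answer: $- \frac{187160471}{206589520974060} \approx -9.0595 \cdot 10^{-7}$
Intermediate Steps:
$R = \frac{187160471}{2690598330}$ ($R = \frac{\frac{45356}{46143} + \frac{22221}{-34986}}{5} = \frac{45356 \cdot \frac{1}{46143} + 22221 \left(- \frac{1}{34986}\right)}{5} = \frac{\frac{45356}{46143} - \frac{7407}{11662}}{5} = \frac{1}{5} \cdot \frac{187160471}{538119666} = \frac{187160471}{2690598330} \approx 0.069561$)
$\frac{R}{-76782} = \frac{187160471}{2690598330 \left(-76782\right)} = \frac{187160471}{2690598330} \left(- \frac{1}{76782}\right) = - \frac{187160471}{206589520974060}$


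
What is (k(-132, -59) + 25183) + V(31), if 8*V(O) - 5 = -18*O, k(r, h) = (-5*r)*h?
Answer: -110609/8 ≈ -13826.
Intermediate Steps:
k(r, h) = -5*h*r
V(O) = 5/8 - 9*O/4 (V(O) = 5/8 + (-18*O)/8 = 5/8 - 9*O/4)
(k(-132, -59) + 25183) + V(31) = (-5*(-59)*(-132) + 25183) + (5/8 - 9/4*31) = (-38940 + 25183) + (5/8 - 279/4) = -13757 - 553/8 = -110609/8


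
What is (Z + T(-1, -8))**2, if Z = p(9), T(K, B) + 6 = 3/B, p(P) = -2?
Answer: 4489/64 ≈ 70.141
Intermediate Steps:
T(K, B) = -6 + 3/B
Z = -2
(Z + T(-1, -8))**2 = (-2 + (-6 + 3/(-8)))**2 = (-2 + (-6 + 3*(-1/8)))**2 = (-2 + (-6 - 3/8))**2 = (-2 - 51/8)**2 = (-67/8)**2 = 4489/64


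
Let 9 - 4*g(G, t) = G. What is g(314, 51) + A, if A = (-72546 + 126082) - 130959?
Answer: -309997/4 ≈ -77499.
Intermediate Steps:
g(G, t) = 9/4 - G/4
A = -77423 (A = 53536 - 130959 = -77423)
g(314, 51) + A = (9/4 - 1/4*314) - 77423 = (9/4 - 157/2) - 77423 = -305/4 - 77423 = -309997/4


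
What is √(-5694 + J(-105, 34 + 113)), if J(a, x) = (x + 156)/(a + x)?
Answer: I*√1114610/14 ≈ 75.411*I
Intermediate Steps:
J(a, x) = (156 + x)/(a + x)
√(-5694 + J(-105, 34 + 113)) = √(-5694 + (156 + (34 + 113))/(-105 + (34 + 113))) = √(-5694 + (156 + 147)/(-105 + 147)) = √(-5694 + 303/42) = √(-5694 + (1/42)*303) = √(-5694 + 101/14) = √(-79615/14) = I*√1114610/14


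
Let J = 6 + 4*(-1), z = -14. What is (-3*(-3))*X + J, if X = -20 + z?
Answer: -304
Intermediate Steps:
J = 2 (J = 6 - 4 = 2)
X = -34 (X = -20 - 14 = -34)
(-3*(-3))*X + J = -3*(-3)*(-34) + 2 = 9*(-34) + 2 = -306 + 2 = -304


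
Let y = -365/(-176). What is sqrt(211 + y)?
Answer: sqrt(412511)/44 ≈ 14.597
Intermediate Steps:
y = 365/176 (y = -365*(-1/176) = 365/176 ≈ 2.0739)
sqrt(211 + y) = sqrt(211 + 365/176) = sqrt(37501/176) = sqrt(412511)/44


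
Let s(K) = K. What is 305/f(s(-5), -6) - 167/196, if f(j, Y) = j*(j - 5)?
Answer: 5143/980 ≈ 5.2480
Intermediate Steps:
f(j, Y) = j*(-5 + j)
305/f(s(-5), -6) - 167/196 = 305/((-5*(-5 - 5))) - 167/196 = 305/((-5*(-10))) - 167*1/196 = 305/50 - 167/196 = 305*(1/50) - 167/196 = 61/10 - 167/196 = 5143/980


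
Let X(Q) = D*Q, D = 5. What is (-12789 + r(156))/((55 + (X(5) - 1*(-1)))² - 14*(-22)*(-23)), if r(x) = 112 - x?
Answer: 12833/523 ≈ 24.537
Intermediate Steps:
X(Q) = 5*Q
(-12789 + r(156))/((55 + (X(5) - 1*(-1)))² - 14*(-22)*(-23)) = (-12789 + (112 - 1*156))/((55 + (5*5 - 1*(-1)))² - 14*(-22)*(-23)) = (-12789 + (112 - 156))/((55 + (25 + 1))² + 308*(-23)) = (-12789 - 44)/((55 + 26)² - 7084) = -12833/(81² - 7084) = -12833/(6561 - 7084) = -12833/(-523) = -12833*(-1/523) = 12833/523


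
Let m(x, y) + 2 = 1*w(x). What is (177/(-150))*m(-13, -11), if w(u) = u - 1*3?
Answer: 531/25 ≈ 21.240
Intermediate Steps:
w(u) = -3 + u (w(u) = u - 3 = -3 + u)
m(x, y) = -5 + x (m(x, y) = -2 + 1*(-3 + x) = -2 + (-3 + x) = -5 + x)
(177/(-150))*m(-13, -11) = (177/(-150))*(-5 - 13) = (177*(-1/150))*(-18) = -59/50*(-18) = 531/25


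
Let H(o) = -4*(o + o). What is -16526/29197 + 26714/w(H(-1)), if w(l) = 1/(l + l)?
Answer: 12479482002/29197 ≈ 4.2742e+5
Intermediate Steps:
H(o) = -8*o
w(l) = 1/(2*l)
-16526/29197 + 26714/w(H(-1)) = -16526/29197 + 26714/((1/(2*((-8*(-1)))))) = -16526*1/29197 + 26714/(((½)/8)) = -16526/29197 + 26714/(((½)*(⅛))) = -16526/29197 + 26714/(1/16) = -16526/29197 + 26714*16 = -16526/29197 + 427424 = 12479482002/29197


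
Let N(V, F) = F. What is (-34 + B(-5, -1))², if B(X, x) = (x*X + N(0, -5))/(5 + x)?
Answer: 1156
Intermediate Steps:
B(X, x) = (-5 + X*x)/(5 + x) (B(X, x) = (x*X - 5)/(5 + x) = (X*x - 5)/(5 + x) = (-5 + X*x)/(5 + x))
(-34 + B(-5, -1))² = (-34 + (-5 - 5*(-1))/(5 - 1))² = (-34 + (-5 + 5)/4)² = (-34 + (¼)*0)² = (-34 + 0)² = (-34)² = 1156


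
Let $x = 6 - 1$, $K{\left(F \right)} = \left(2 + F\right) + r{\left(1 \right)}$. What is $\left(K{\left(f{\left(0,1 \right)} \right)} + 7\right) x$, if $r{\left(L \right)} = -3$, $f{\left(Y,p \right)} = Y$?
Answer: $30$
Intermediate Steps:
$K{\left(F \right)} = -1 + F$ ($K{\left(F \right)} = \left(2 + F\right) - 3 = -1 + F$)
$x = 5$ ($x = 6 - 1 = 5$)
$\left(K{\left(f{\left(0,1 \right)} \right)} + 7\right) x = \left(\left(-1 + 0\right) + 7\right) 5 = \left(-1 + 7\right) 5 = 6 \cdot 5 = 30$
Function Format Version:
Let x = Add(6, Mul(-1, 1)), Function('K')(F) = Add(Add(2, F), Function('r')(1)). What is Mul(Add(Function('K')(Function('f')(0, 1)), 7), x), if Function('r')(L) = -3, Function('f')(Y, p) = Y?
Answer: 30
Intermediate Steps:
Function('K')(F) = Add(-1, F) (Function('K')(F) = Add(Add(2, F), -3) = Add(-1, F))
x = 5 (x = Add(6, -1) = 5)
Mul(Add(Function('K')(Function('f')(0, 1)), 7), x) = Mul(Add(Add(-1, 0), 7), 5) = Mul(Add(-1, 7), 5) = Mul(6, 5) = 30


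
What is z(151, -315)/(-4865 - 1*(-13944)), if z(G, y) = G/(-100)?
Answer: -151/907900 ≈ -0.00016632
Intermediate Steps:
z(G, y) = -G/100 (z(G, y) = G*(-1/100) = -G/100)
z(151, -315)/(-4865 - 1*(-13944)) = (-1/100*151)/(-4865 - 1*(-13944)) = -151/(100*(-4865 + 13944)) = -151/100/9079 = -151/100*1/9079 = -151/907900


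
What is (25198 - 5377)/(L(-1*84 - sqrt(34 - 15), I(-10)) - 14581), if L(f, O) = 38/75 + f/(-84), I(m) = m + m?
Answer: -141600267306400/104155196668469 - 115622500*sqrt(19)/104155196668469 ≈ -1.3595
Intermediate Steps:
I(m) = 2*m
L(f, O) = 38/75 - f/84 (L(f, O) = 38*(1/75) + f*(-1/84) = 38/75 - f/84)
(25198 - 5377)/(L(-1*84 - sqrt(34 - 15), I(-10)) - 14581) = (25198 - 5377)/((38/75 - (-1*84 - sqrt(34 - 15))/84) - 14581) = 19821/((38/75 - (-84 - sqrt(19))/84) - 14581) = 19821/((38/75 + (1 + sqrt(19)/84)) - 14581) = 19821/((113/75 + sqrt(19)/84) - 14581) = 19821/(-1093462/75 + sqrt(19)/84)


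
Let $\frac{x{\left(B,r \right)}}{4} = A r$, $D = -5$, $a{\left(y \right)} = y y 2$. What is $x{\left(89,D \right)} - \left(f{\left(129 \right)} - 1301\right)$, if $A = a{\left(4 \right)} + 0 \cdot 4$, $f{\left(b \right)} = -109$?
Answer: $770$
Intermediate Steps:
$a{\left(y \right)} = 2 y^{2}$ ($a{\left(y \right)} = y^{2} \cdot 2 = 2 y^{2}$)
$A = 32$ ($A = 2 \cdot 4^{2} + 0 \cdot 4 = 2 \cdot 16 + 0 = 32 + 0 = 32$)
$x{\left(B,r \right)} = 128 r$ ($x{\left(B,r \right)} = 4 \cdot 32 r = 128 r$)
$x{\left(89,D \right)} - \left(f{\left(129 \right)} - 1301\right) = 128 \left(-5\right) - \left(-109 - 1301\right) = -640 - \left(-109 - 1301\right) = -640 - -1410 = -640 + 1410 = 770$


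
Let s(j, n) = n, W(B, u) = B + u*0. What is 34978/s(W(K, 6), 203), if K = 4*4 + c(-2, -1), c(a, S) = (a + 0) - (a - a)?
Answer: 34978/203 ≈ 172.31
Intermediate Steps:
c(a, S) = a (c(a, S) = a - 1*0 = a + 0 = a)
K = 14 (K = 4*4 - 2 = 16 - 2 = 14)
W(B, u) = B (W(B, u) = B + 0 = B)
34978/s(W(K, 6), 203) = 34978/203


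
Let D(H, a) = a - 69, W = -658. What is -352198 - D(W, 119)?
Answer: -352248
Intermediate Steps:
D(H, a) = -69 + a
-352198 - D(W, 119) = -352198 - (-69 + 119) = -352198 - 1*50 = -352198 - 50 = -352248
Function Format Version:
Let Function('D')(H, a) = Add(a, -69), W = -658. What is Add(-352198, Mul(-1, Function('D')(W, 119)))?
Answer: -352248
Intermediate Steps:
Function('D')(H, a) = Add(-69, a)
Add(-352198, Mul(-1, Function('D')(W, 119))) = Add(-352198, Mul(-1, Add(-69, 119))) = Add(-352198, Mul(-1, 50)) = Add(-352198, -50) = -352248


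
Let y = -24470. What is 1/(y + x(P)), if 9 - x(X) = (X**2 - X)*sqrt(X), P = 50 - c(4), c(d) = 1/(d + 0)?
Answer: -25048064/313040916529 + 1241760*sqrt(199)/313040916529 ≈ -2.4057e-5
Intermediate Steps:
c(d) = 1/d
P = 199/4 (P = 50 - 1/4 = 199/4 ≈ 49.750)
x(X) = 9 - sqrt(X)*(X**2 - X) (x(X) = 9 - (X**2 - X)*sqrt(X) = 9 - sqrt(X)*(X**2 - X))
1/(y + x(P)) = 1/(-24470 + (9 + (199/4)**(3/2) - (199/4)**(5/2))) = 1/(-24470 + (9 + 199*sqrt(199)/8 - 39601*sqrt(199)/32)) = 1/(-24470 + (9 - 38805*sqrt(199)/32)) = 1/(-24461 - 38805*sqrt(199)/32)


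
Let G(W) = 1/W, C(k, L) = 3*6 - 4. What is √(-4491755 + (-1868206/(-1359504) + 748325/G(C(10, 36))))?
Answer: √8535035985770414/37764 ≈ 2446.4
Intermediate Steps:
C(k, L) = 14 (C(k, L) = 18 - 4 = 14)
√(-4491755 + (-1868206/(-1359504) + 748325/G(C(10, 36)))) = √(-4491755 + (-1868206/(-1359504) + 748325/(1/14))) = √(-4491755 + (-1868206*(-1/1359504) + 748325/(1/14))) = √(-4491755 + (934103/679752 + 748325*14)) = √(-4491755 + (934103/679752 + 10476550)) = √(-4491755 + 7121456749703/679752) = √(4068177304943/679752) = √8535035985770414/37764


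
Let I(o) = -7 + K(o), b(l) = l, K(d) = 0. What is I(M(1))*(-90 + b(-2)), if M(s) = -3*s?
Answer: 644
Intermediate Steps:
I(o) = -7 (I(o) = -7 + 0 = -7)
I(M(1))*(-90 + b(-2)) = -7*(-90 - 2) = -7*(-92) = 644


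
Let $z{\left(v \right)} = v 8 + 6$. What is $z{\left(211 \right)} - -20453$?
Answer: $22147$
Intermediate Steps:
$z{\left(v \right)} = 6 + 8 v$ ($z{\left(v \right)} = 8 v + 6 = 6 + 8 v$)
$z{\left(211 \right)} - -20453 = \left(6 + 8 \cdot 211\right) - -20453 = \left(6 + 1688\right) + 20453 = 1694 + 20453 = 22147$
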